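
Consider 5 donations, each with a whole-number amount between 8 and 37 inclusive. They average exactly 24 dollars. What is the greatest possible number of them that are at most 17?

The total is 5 × 24 = 120.
Each value at 17 or below falls at least 37 − 17 = 20 short of the ceiling 37.
The ceiling total is 5 × 37 = 185, and we need 120, so at most ⌊(185 − 120)/20⌋ = 3 can be that low.
k = 3 is achieved by 3 values at 17 and 2 at 37, total 125; lower one of the 37's by 5 (still > 17) to reach 120.

3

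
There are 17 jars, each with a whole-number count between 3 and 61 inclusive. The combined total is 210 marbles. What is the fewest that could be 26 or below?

11

If only k of them are at most 26, the other 17 − k are at least 27, so the total is at least (17 − k)·27 + k·3.
This is ≤ 210, so (17 − k)·27 + 3k ≤ 210, which gives k ≥ 11.
Exactly 11 works: 11 values at 3 and 6 at 27 total 195; raise one of the low values by 15 (still ≤ 26) to hit 210.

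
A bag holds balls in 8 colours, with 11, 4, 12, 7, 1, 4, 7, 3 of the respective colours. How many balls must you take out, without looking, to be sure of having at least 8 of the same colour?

In the worst case you take as many as possible of each colour without reaching 8: 7 + 4 + 7 + 7 + 1 + 4 + 7 + 3 = 40.
The next one must give 8 of some colour, so 40 + 1 = 41.

41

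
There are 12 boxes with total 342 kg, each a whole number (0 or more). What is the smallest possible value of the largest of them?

29

The 12 values sum to 342, so their maximum is at least ⌈342/12⌉ = 29.
Achievable: 6 of them at 29 and 6 at 28 total 342.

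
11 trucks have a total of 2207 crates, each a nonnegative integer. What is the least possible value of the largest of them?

The 11 values sum to 2207, so their maximum is at least ⌈2207/11⌉ = 201.
Equality holds with 7 values of 201 and 4 values of 200.

201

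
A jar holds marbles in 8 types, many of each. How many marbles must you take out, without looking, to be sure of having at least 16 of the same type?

You could draw 15 of every type without reaching 16 of any — 120 in all.
One more forces 16 of some type, so 120 + 1 = 121.

121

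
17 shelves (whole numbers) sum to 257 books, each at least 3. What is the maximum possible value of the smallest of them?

The average is 257/17 < 16, so some value is ≤ 15.
Taking 15 copies of 15 and 2 copies of 16 gives exactly 257, so 15 is attained.

15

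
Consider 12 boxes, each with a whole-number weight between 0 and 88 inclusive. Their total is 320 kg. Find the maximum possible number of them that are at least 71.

4

If k of the values are ≥ 71, the total is ≥ 71k + 0(12 − k).
Setting 71k + 0(12 − k) ≤ 320 gives 71k ≤ 320, so k ≤ 4.
k = 4 is achieved by 4 values at 71 and 8 at 0, total 284; add 36 to one value (staying below 71) to reach 320.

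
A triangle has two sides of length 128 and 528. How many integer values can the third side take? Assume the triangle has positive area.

The triangle inequality gives |128 − 528| < c < 128 + 528, i.e. 400 < c < 656.
So c can be any integer from 401 to 655: 255 values.

255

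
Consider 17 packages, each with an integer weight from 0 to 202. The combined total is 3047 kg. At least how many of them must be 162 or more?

Each value short of 162 is at most 161, costing at least 202 − 161 = 41 against the maximum total of 3434.
We can afford to lose at most 3434 − 3047 = 387, so at most ⌊387/41⌋ = 9 fall short, and at least 8 are ≥ 162.
Exactly 8 works: 8 values at 202 and 9 at 161 total 3065; lower one of the high values by 18 (still ≥ 162) to hit 3047.

8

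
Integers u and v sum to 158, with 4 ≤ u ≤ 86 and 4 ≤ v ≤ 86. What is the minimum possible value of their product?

Since u + v is fixed, pushing one of them to its bound minimizes the product.
The extreme feasible split is u = 72, v = 86, giving uv = 6192.

6192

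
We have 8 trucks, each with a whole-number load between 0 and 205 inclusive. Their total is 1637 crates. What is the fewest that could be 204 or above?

7

Suppose at most 8 − j of them reach 204; then j values are ≤ 203 and the rest ≤ 205.
The total is then ≤ 203·j + 205·(8 − j) = 1640 − 2j. For this to be ≥ 1637 we need j ≤ 1, so at least 8 − 1 = 7 must reach 204.
Exactly 7 works: 7 values at 205 and 1 at 203 total 1638; lower one of the high values by 1 (still ≥ 204) to hit 1637.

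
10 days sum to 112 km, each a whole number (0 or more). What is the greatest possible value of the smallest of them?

The 10 values sum to 112, so their minimum is at most ⌊112/10⌋ = 11.
Taking 8 copies of 11 and 2 copies of 12 gives exactly 112, so 11 is attained.

11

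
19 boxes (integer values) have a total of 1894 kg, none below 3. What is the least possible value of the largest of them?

100

If every one of the 19 were at most 99, the total would be at most 19 × 99 = 1881 < 1894.
Equality holds with 13 values of 100 and 6 values of 99.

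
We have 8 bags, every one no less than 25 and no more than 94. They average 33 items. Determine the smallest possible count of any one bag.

To make one bag as small as possible, make the other 7 as large as possible.
The total is 8 × 33 = 264.
The other 7 can take up 7 × 94 = 658 ≥ 264 − 25, so one bag can sit at its floor of 25.
Achievable: one at 25 and the other 7 totalling 239, which fits since 7 × 25 ≤ 239 ≤ 7 × 94.

25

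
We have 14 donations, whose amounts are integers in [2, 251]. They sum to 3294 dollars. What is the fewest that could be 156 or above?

Suppose at most 14 − j of them reach 156; then j values are ≤ 155 and the rest ≤ 251.
The total is then ≤ 155·j + 251·(14 − j) = 3514 − 96j. For this to be ≥ 3294 we need j ≤ 2, so at least 14 − 2 = 12 must reach 156.
Exactly 12 works: 12 values at 251 and 2 at 155 total 3322; lower one of the high values by 28 (still ≥ 156) to hit 3294.

12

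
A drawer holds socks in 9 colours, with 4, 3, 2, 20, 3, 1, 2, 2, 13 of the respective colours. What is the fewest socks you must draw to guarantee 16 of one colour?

In the worst case you take as many as possible of each colour without reaching 16: 4 + 3 + 2 + 15 + 3 + 1 + 2 + 2 + 13 = 45.
The next one must give 16 of some colour, so 45 + 1 = 46.

46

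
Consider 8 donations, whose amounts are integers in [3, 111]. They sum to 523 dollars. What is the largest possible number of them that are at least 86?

If k of the values are ≥ 86, the total is ≥ 86k + 3(8 − k).
Setting 86k + 3(8 − k) ≤ 523 gives 83k ≤ 499, so k ≤ 6.
k = 6 is achieved by 6 values at 86 and 2 at 3, total 522; add 1 to one value (staying below 86) to reach 523.

6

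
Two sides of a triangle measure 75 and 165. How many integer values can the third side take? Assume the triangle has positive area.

149

The triangle inequality gives |75 − 165| < c < 75 + 165, i.e. 90 < c < 240.
So c can be any integer from 91 to 239: 149 values.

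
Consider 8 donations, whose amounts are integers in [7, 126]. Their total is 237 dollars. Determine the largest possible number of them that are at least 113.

1

Suppose k of them are at least 113. Those contribute at least 113 each and the other 8 − k at least 7 each.
So the total is at least 113k + 7(8 − k) = 56 + 106k. This must be ≤ 237, giving k ≤ 1.
k = 1 is achieved by 1 value at 113 and 7 at 7, total 162; add 75 to one value (staying below 113) to reach 237.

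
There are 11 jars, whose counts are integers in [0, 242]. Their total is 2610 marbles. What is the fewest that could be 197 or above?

10

Each value short of 197 is at most 196, costing at least 242 − 196 = 46 against the maximum total of 2662.
We can afford to lose at most 2662 − 2610 = 52, so at most ⌊52/46⌋ = 1 fall short, and at least 10 are ≥ 197.
Exactly 10 works: 10 values at 242 and 1 at 196 total 2616; lower one of the high values by 6 (still ≥ 197) to hit 2610.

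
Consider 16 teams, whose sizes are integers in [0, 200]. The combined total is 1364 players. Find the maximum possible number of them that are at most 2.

9

Suppose k of them are at most 2. Those contribute at most 2 each and the rest at most 200 each.
So the total is at most 2k + 200(16 − k) = 3200 − 198k. This must still be ≥ 1364, so k ≤ 9.
k = 9 is achieved by 9 values at 2 and 7 at 200, total 1418; lower one of the 200's by 54 (still > 2) to reach 1364.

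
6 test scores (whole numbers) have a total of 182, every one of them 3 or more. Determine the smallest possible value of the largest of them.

31

Some value must be at least ⌈182/6⌉ = 31, since 6 × 30 = 180 < 182.
Taking 4 copies of 30 and 2 copies of 31 gives exactly 182, so 31 is attained.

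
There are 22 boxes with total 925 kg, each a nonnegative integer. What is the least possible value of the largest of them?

43

Some value must be at least ⌈925/22⌉ = 43, since 22 × 42 = 924 < 925.
Achievable: 1 of them at 43 and 21 at 42 total 925.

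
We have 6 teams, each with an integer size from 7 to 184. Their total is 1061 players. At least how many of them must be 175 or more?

If only k of them are at least 175, the other 6 − k are at most 174, so the total is at most k·184 + (6 − k)·174.
This must reach 1061, so k·184 + (6 − k)·174 ≥ 1061, giving k ≥ 2.
Exactly 2 works: 2 values at 184 and 4 at 174 total 1064; lower one of the high values by 3 (still ≥ 175) to hit 1061.

2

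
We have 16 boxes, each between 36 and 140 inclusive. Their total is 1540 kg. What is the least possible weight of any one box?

36

To make one box as small as possible, make the other 15 as large as possible.
The other 15 can take up 15 × 140 = 2100 ≥ 1540 − 36, so one box can sit at its floor of 36.
Achievable: one at 36 and the other 15 totalling 1504, which fits since 15 × 36 ≤ 1504 ≤ 15 × 140.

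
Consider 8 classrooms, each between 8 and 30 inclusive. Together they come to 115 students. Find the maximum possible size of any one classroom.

To make one classroom as large as possible, make the other 7 as small as possible.
The other 7 contribute at least 7 × 8 = 56, leaving at most 115 − 56 = 59.
But each classroom is capped at 30, so the maximum is 30.
Achievable: one at 30 and the other 7 totalling 85, which fits since 7 × 8 ≤ 85 ≤ 7 × 30.

30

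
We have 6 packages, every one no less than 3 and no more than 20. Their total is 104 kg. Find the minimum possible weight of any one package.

To make one package as small as possible, make the other 5 as large as possible.
The other 5 contribute at most 5 × 20 = 100, leaving at least 104 − 100 = 4.
Since 4 ≥ 3, this is achievable: one at 4 and 5 at 20.

4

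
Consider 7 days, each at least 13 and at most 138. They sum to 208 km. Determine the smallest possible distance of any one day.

13

To make one day as small as possible, make the other 6 as large as possible.
The other 6 can take up 6 × 138 = 828 ≥ 208 − 13, so one day can sit at its floor of 13.
Achievable: one at 13 and the other 6 totalling 195, which fits since 6 × 13 ≤ 195 ≤ 6 × 138.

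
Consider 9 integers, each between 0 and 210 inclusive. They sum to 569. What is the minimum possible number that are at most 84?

3

Each value above 84 is at least 85, contributing at least 85 − 0 = 85 above the floor 0.
The sum exceeds the floor total 0 by 569, so at most ⌊569/85⌋ = 6 exceed 84, and at least 3 are ≤ 84.
Exactly 3 works: 3 values at 0 and 6 at 85 total 510; raise one of the low values by 59 (still ≤ 84) to hit 569.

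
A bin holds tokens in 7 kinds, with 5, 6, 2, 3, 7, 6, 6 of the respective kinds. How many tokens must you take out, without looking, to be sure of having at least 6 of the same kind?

31

In the worst case you take as many as possible of each kind without reaching 6: 5 + 5 + 2 + 3 + 5 + 5 + 5 = 30.
The next one must give 6 of some kind, so 30 + 1 = 31.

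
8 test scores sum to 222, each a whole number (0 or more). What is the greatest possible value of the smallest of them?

The 8 values sum to 222, so their minimum is at most ⌊222/8⌋ = 27.
Achievable: 2 of them at 27 and 6 at 28 total 222.

27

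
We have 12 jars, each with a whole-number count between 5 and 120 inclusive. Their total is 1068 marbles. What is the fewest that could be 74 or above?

5

If only k of them are at least 74, the other 12 − k are at most 73, so the total is at most k·120 + (12 − k)·73.
This must reach 1068, so k·120 + (12 − k)·73 ≥ 1068, giving k ≥ 5.
Exactly 5 works: 5 values at 120 and 7 at 73 total 1111; lower one of the high values by 43 (still ≥ 74) to hit 1068.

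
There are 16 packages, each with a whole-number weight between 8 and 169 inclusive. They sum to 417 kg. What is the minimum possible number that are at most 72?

Each value above 72 is at least 73, contributing at least 73 − 8 = 65 above the floor 8.
The sum exceeds the floor total 128 by 289, so at most ⌊289/65⌋ = 4 exceed 72, and at least 12 are ≤ 72.
Exactly 12 works: 12 values at 8 and 4 at 73 total 388; raise one of the low values by 29 (still ≤ 72) to hit 417.

12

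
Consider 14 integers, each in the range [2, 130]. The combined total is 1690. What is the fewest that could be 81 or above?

12

Suppose at most 14 − j of them reach 81; then j values are ≤ 80 and the rest ≤ 130.
The total is then ≤ 80·j + 130·(14 − j) = 1820 − 50j. For this to be ≥ 1690 we need j ≤ 2, so at least 14 − 2 = 12 must reach 81.
Exactly 12 works: 12 values at 130 and 2 at 80 total 1720; lower one of the high values by 30 (still ≥ 81) to hit 1690.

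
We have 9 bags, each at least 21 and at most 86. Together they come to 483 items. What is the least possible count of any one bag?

To make one bag as small as possible, make the other 8 as large as possible.
The other 8 can take up 8 × 86 = 688 ≥ 483 − 21, so one bag can sit at its floor of 21.
Achievable: one at 21 and the other 8 totalling 462, which fits since 8 × 21 ≤ 462 ≤ 8 × 86.

21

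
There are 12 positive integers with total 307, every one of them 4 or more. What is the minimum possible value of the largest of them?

26

The 12 values sum to 307, so their maximum is at least ⌈307/12⌉ = 26.
Equality holds with 7 values of 26 and 5 values of 25.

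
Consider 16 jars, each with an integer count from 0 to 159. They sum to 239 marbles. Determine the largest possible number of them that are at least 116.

With k values at 116 or above and the rest at least 0, the sum is at least 0 + 116k.
Since the sum is 239, we need 116k ≤ 239, i.e. k ≤ 2.
k = 2 is achieved by 2 values at 116 and 14 at 0, total 232; add 7 to one value (staying below 116) to reach 239.

2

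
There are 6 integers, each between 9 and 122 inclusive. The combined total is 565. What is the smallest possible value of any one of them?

To make one integer as small as possible, make the other 5 as large as possible.
The other 5 can take up 5 × 122 = 610 ≥ 565 − 9, so one integer can sit at its floor of 9.
Achievable: one at 9 and the other 5 totalling 556, which fits since 5 × 9 ≤ 556 ≤ 5 × 122.

9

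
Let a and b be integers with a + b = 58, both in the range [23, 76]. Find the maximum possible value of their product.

For a fixed sum, the product ab is largest when a and b are as close as possible.
Taking a = 29 and b = 29 (both in [23, 76]) gives ab = 841.

841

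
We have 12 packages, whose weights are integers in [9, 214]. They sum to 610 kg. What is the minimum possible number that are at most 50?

Each value above 50 is at least 51, contributing at least 51 − 9 = 42 above the floor 9.
The sum exceeds the floor total 108 by 502, so at most ⌊502/42⌋ = 11 exceed 50, and at least 1 are ≤ 50.
Exactly 1 works: 1 value at 9 and 11 at 51 total 570; raise one of the low values by 40 (still ≤ 50) to hit 610.

1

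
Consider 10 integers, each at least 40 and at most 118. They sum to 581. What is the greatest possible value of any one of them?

Maximizing one value means minimizing the remaining 9.
The other 9 contribute at least 9 × 40 = 360, leaving at most 581 − 360 = 221.
But each integer is capped at 118, so the maximum is 118.
Achievable: one at 118 and the other 9 totalling 463, which fits since 9 × 40 ≤ 463 ≤ 9 × 118.

118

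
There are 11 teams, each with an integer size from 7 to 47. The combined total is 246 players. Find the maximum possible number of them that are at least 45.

Suppose k of them are at least 45. Those contribute at least 45 each and the other 11 − k at least 7 each.
So the total is at least 45k + 7(11 − k) = 77 + 38k. This must be ≤ 246, giving k ≤ 4.
k = 4 is achieved by 4 values at 45 and 7 at 7, total 229; add 17 to one value (staying below 45) to reach 246.

4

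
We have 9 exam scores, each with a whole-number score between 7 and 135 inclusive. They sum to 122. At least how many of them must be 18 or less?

5

Let j be the number exceeding 18. Then the total is ≥ 19·j + 7·(9 − j) = 63 + 12j.
So 12j ≤ 59 and j ≤ 4; hence at least 9 − 4 = 5 are ≤ 18.
Exactly 5 works: 5 values at 7 and 4 at 19 total 111; raise one of the low values by 11 (still ≤ 18) to hit 122.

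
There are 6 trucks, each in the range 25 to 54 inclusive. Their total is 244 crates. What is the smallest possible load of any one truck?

25

Minimizing one value means maximizing the remaining 5.
The other 5 can take up 5 × 54 = 270 ≥ 244 − 25, so one truck can sit at its floor of 25.
Achievable: one at 25 and the other 5 totalling 219, which fits since 5 × 25 ≤ 219 ≤ 5 × 54.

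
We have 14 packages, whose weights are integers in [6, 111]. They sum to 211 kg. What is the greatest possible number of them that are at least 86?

1

Suppose k of them are at least 86. Those contribute at least 86 each and the other 14 − k at least 6 each.
So the total is at least 86k + 6(14 − k) = 84 + 80k. This must be ≤ 211, giving k ≤ 1.
k = 1 is achieved by 1 value at 86 and 13 at 6, total 164; add 47 to one value (staying below 86) to reach 211.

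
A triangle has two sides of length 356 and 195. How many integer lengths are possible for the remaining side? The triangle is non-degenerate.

389

The triangle inequality gives |356 − 195| < c < 356 + 195, i.e. 161 < c < 551.
So c can be any integer from 162 to 550: 389 values.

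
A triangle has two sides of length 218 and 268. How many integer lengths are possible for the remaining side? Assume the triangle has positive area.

The triangle inequality gives |218 − 268| < c < 218 + 268, i.e. 50 < c < 486.
So c can be any integer from 51 to 485: 435 values.

435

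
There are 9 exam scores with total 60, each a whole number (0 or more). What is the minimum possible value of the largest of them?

7

The 9 values sum to 60, so their maximum is at least ⌈60/9⌉ = 7.
Achievable: 6 of them at 7 and 3 at 6 total 60.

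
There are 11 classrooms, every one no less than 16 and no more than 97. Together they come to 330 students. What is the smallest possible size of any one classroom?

16

To make one classroom as small as possible, make the other 10 as large as possible.
The other 10 can take up 10 × 97 = 970 ≥ 330 − 16, so one classroom can sit at its floor of 16.
Achievable: one at 16 and the other 10 totalling 314, which fits since 10 × 16 ≤ 314 ≤ 10 × 97.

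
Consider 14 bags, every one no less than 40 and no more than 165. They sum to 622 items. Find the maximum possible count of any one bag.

102

Maximizing one value means minimizing the remaining 13.
The other 13 contribute at least 13 × 40 = 520, leaving at most 622 − 520 = 102.
Since 102 ≤ 165, this is achievable: one at 102 and 13 at 40.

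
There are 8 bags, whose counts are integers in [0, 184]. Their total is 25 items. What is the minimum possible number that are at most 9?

6

Let j be the number exceeding 9. Then the total is ≥ 10·j + 0·(8 − j) = 0 + 10j.
So 10j ≤ 25 and j ≤ 2; hence at least 8 − 2 = 6 are ≤ 9.
Exactly 6 works: 6 values at 0 and 2 at 10 total 20; raise one of the low values by 5 (still ≤ 9) to hit 25.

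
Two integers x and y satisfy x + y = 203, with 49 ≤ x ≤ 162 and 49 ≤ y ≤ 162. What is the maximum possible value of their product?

10302

For a fixed sum, the product xy is largest when x and y are as close as possible.
Taking x = 101 and y = 102 (both in [49, 162]) gives xy = 10302.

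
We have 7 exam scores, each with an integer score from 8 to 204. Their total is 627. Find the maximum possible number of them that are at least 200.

Suppose k of them are at least 200. Those contribute at least 200 each and the other 7 − k at least 8 each.
So the total is at least 200k + 8(7 − k) = 56 + 192k. This must be ≤ 627, giving k ≤ 2.
k = 2 is achieved by 2 values at 200 and 5 at 8, total 440; add 187 to one value (staying below 200) to reach 627.

2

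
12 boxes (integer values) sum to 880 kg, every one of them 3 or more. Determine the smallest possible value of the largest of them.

74

The average is 880/12 > 73, so not all 12 can be 73 or less; the largest is ≥ 74.
Equality holds with 4 values of 74 and 8 values of 73.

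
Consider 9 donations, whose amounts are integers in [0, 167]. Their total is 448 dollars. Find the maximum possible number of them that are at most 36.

Each value at 36 or below falls at least 167 − 36 = 131 short of the ceiling 167.
The ceiling total is 9 × 167 = 1503, and we need 448, so at most ⌊(1503 − 448)/131⌋ = 8 can be that low.
k = 8 is achieved by 8 values at 36 and 1 at 167, total 455; lower one of the 167's by 7 (still > 36) to reach 448.

8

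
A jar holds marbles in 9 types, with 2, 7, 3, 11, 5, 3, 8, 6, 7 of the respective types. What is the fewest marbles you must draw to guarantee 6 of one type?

39

In the worst case you take as many as possible of each type without reaching 6: 2 + 5 + 3 + 5 + 5 + 3 + 5 + 5 + 5 = 38.
The next one must give 6 of some type, so 38 + 1 = 39.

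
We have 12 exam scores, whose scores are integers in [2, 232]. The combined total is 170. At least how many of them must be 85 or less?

11

Let j be the number exceeding 85. Then the total is ≥ 86·j + 2·(12 − j) = 24 + 84j.
So 84j ≤ 146 and j ≤ 1; hence at least 12 − 1 = 11 are ≤ 85.
Exactly 11 works: 11 values at 2 and 1 at 86 total 108; raise one of the low values by 62 (still ≤ 85) to hit 170.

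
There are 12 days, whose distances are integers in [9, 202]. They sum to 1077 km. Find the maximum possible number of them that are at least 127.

8

If k of the values are ≥ 127, the total is ≥ 127k + 9(12 − k).
Setting 127k + 9(12 − k) ≤ 1077 gives 118k ≤ 969, so k ≤ 8.
k = 8 is achieved by 8 values at 127 and 4 at 9, total 1052; add 25 to one value (staying below 127) to reach 1077.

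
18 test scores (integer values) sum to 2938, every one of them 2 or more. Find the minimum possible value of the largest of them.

The 18 values sum to 2938, so their maximum is at least ⌈2938/18⌉ = 164.
Equality holds with 4 values of 164 and 14 values of 163.

164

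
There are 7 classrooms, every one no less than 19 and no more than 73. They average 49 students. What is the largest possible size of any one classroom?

Maximizing one value means minimizing the remaining 6.
The total is 7 × 49 = 343.
The other 6 contribute at least 6 × 19 = 114, leaving at most 343 − 114 = 229.
But each classroom is capped at 73, so the maximum is 73.
Achievable: one at 73 and the other 6 totalling 270, which fits since 6 × 19 ≤ 270 ≤ 6 × 73.

73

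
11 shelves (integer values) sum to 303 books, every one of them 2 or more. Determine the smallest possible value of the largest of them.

28

If every one of the 11 were at most 27, the total would be at most 11 × 27 = 297 < 303.
Achievable: 6 of them at 28 and 5 at 27 total 303.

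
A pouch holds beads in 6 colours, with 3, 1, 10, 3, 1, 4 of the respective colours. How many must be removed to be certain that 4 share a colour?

15

In the worst case you take as many as possible of each colour without reaching 4: 3 + 1 + 3 + 3 + 1 + 3 = 14.
The next one must give 4 of some colour, so 14 + 1 = 15.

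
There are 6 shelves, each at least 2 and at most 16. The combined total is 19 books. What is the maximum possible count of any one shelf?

9

Maximizing one value means minimizing the remaining 5.
The other 5 contribute at least 5 × 2 = 10, leaving at most 19 − 10 = 9.
Since 9 ≤ 16, this is achievable: one at 9 and 5 at 2.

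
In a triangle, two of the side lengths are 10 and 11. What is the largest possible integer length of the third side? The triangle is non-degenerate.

The third side must be less than 10 + 11 = 21.
The largest integer below 21 is 20.

20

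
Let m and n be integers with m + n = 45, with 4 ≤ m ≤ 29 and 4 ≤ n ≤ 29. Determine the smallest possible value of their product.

464

mn = m(45 − m) is concave in m, so over [16, 29] it is minimized at an endpoint.
At the endpoint m = 16, n = 45 − 16 = 29, so mn = 16 × 29 = 464.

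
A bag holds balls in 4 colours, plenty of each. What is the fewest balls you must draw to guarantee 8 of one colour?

29

You could draw 7 of every colour without reaching 8 of any — 28 in all.
One more forces 8 of some colour, so 28 + 1 = 29.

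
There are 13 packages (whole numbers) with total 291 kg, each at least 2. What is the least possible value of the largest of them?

23

The 13 values sum to 291, so their maximum is at least ⌈291/13⌉ = 23.
Achievable: 5 of them at 23 and 8 at 22 total 291.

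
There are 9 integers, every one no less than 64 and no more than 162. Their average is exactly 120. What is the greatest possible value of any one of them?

Maximizing one value means minimizing the remaining 8.
The total is 9 × 120 = 1080.
The other 8 contribute at least 8 × 64 = 512, leaving at most 1080 − 512 = 568.
But each integer is capped at 162, so the maximum is 162.
Achievable: one at 162 and the other 8 totalling 918, which fits since 8 × 64 ≤ 918 ≤ 8 × 162.

162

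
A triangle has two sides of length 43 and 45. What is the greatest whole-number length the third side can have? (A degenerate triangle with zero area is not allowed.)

The third side must be less than 43 + 45 = 88.
The largest integer below 88 is 87.

87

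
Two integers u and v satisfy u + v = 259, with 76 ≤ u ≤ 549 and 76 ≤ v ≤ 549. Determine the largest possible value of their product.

16770

uv = u(259 − u) is maximized when u is as near 259/2 as the bounds allow.
Taking u = 129 and v = 130 (both in [76, 549]) gives uv = 16770.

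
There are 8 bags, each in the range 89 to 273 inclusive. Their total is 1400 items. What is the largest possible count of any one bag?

273

Maximizing one value means minimizing the remaining 7.
The other 7 contribute at least 7 × 89 = 623, leaving at most 1400 − 623 = 777.
But each bag is capped at 273, so the maximum is 273.
Achievable: one at 273 and the other 7 totalling 1127, which fits since 7 × 89 ≤ 1127 ≤ 7 × 273.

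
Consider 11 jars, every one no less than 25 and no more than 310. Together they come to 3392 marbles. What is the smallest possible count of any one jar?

292

To make one jar as small as possible, make the other 10 as large as possible.
The other 10 contribute at most 10 × 310 = 3100, leaving at least 3392 − 3100 = 292.
Since 292 ≥ 25, this is achievable: one at 292 and 10 at 310.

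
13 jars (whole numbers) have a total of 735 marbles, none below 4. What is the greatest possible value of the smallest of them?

If every one of the 13 were at least 57, the total would be at least 13 × 57 = 741 > 735.
Taking 6 copies of 56 and 7 copies of 57 gives exactly 735, so 56 is attained.

56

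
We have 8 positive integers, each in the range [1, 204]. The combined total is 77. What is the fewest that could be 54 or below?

Each value above 54 is at least 55, contributing at least 55 − 1 = 54 above the floor 1.
The sum exceeds the floor total 8 by 69, so at most ⌊69/54⌋ = 1 exceed 54, and at least 7 are ≤ 54.
Exactly 7 works: 7 values at 1 and 1 at 55 total 62; raise one of the low values by 15 (still ≤ 54) to hit 77.

7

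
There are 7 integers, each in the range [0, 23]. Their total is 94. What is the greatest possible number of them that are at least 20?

4

Suppose k of them are at least 20. Those contribute at least 20 each and the other 7 − k at least 0 each.
So the total is at least 20k + 0(7 − k) = 0 + 20k. This must be ≤ 94, giving k ≤ 4.
k = 4 is achieved by 4 values at 20 and 3 at 0, total 80; add 14 to one value (staying below 20) to reach 94.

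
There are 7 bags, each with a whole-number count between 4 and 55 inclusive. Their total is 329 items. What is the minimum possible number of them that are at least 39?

Suppose at most 7 − j of them reach 39; then j values are ≤ 38 and the rest ≤ 55.
The total is then ≤ 38·j + 55·(7 − j) = 385 − 17j. For this to be ≥ 329 we need j ≤ 3, so at least 7 − 3 = 4 must reach 39.
Exactly 4 works: 4 values at 55 and 3 at 38 total 334; lower one of the high values by 5 (still ≥ 39) to hit 329.

4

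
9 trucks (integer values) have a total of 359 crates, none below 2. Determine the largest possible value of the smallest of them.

39

The 9 values sum to 359, so their minimum is at most ⌊359/9⌋ = 39.
Equality holds with 1 value of 39 and 8 values of 40.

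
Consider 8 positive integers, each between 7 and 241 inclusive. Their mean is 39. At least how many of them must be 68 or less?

The total is 8 × 39 = 312.
If only k of them are at most 68, the other 8 − k are at least 69, so the total is at least (8 − k)·69 + k·7.
This is ≤ 312, so (8 − k)·69 + 7k ≤ 312, which gives k ≥ 4.
Exactly 4 works: 4 values at 7 and 4 at 69 total 304; raise one of the low values by 8 (still ≤ 68) to hit 312.

4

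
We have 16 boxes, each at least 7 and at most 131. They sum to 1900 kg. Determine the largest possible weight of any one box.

Maximizing one value means minimizing the remaining 15.
The other 15 contribute at least 15 × 7 = 105, leaving at most 1900 − 105 = 1795.
But each box is capped at 131, so the maximum is 131.
Achievable: one at 131 and the other 15 totalling 1769, which fits since 15 × 7 ≤ 1769 ≤ 15 × 131.

131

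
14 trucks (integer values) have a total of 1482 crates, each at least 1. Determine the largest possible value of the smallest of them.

105

The 14 values sum to 1482, so their minimum is at most ⌊1482/14⌋ = 105.
Taking 2 copies of 105 and 12 copies of 106 gives exactly 1482, so 105 is attained.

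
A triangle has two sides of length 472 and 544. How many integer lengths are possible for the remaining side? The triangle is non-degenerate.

943

The triangle inequality gives |472 − 544| < c < 472 + 544, i.e. 72 < c < 1016.
So c can be any integer from 73 to 1015: 943 values.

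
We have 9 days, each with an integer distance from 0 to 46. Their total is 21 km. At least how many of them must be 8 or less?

Each value above 8 is at least 9, contributing at least 9 − 0 = 9 above the floor 0.
The sum exceeds the floor total 0 by 21, so at most ⌊21/9⌋ = 2 exceed 8, and at least 7 are ≤ 8.
Exactly 7 works: 7 values at 0 and 2 at 9 total 18; raise one of the low values by 3 (still ≤ 8) to hit 21.

7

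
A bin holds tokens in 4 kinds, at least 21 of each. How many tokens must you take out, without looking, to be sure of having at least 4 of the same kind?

13

You could draw 3 of every kind without reaching 4 of any — 12 in all.
One more forces 4 of some kind, so 12 + 1 = 13.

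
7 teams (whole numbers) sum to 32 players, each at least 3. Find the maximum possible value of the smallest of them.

The 7 values sum to 32, so their minimum is at most ⌊32/7⌋ = 4.
Taking 3 copies of 4 and 4 copies of 5 gives exactly 32, so 4 is attained.

4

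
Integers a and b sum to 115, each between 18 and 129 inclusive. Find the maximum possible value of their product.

3306

With a + b fixed, ab peaks when the two are closest together.
Taking a = 57 and b = 58 (both in [18, 129]) gives ab = 3306.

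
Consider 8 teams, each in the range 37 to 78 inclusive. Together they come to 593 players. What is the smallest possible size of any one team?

To make one team as small as possible, make the other 7 as large as possible.
The other 7 contribute at most 7 × 78 = 546, leaving at least 593 − 546 = 47.
Since 47 ≥ 37, this is achievable: one at 47 and 7 at 78.

47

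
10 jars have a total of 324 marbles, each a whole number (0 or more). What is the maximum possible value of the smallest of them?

32

If every one of the 10 were at least 33, the total would be at least 10 × 33 = 330 > 324.
Achievable: 6 of them at 32 and 4 at 33 total 324.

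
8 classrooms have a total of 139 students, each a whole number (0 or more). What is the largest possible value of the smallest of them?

17

If every one of the 8 were at least 18, the total would be at least 8 × 18 = 144 > 139.
Equality holds with 5 values of 17 and 3 values of 18.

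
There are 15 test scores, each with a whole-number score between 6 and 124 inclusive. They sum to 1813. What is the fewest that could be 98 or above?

If only k of them are at least 98, the other 15 − k are at most 97, so the total is at most k·124 + (15 − k)·97.
This must reach 1813, so k·124 + (15 − k)·97 ≥ 1813, giving k ≥ 14.
Exactly 14 works: 14 values at 124 and 1 at 97 total 1833; lower one of the high values by 20 (still ≥ 98) to hit 1813.

14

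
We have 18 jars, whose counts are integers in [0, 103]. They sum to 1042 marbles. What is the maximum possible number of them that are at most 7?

Suppose k of them are at most 7. Those contribute at most 7 each and the rest at most 103 each.
So the total is at most 7k + 103(18 − k) = 1854 − 96k. This must still be ≥ 1042, so k ≤ 8.
k = 8 is achieved by 8 values at 7 and 10 at 103, total 1086; lower one of the 103's by 44 (still > 7) to reach 1042.

8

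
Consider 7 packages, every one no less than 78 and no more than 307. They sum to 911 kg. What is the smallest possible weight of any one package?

78

To make one package as small as possible, make the other 6 as large as possible.
The other 6 can take up 6 × 307 = 1842 ≥ 911 − 78, so one package can sit at its floor of 78.
Achievable: one at 78 and the other 6 totalling 833, which fits since 6 × 78 ≤ 833 ≤ 6 × 307.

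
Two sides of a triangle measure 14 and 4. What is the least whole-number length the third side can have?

11

The third side must exceed |14 − 4| = 10.
The smallest integer above 10 is 11.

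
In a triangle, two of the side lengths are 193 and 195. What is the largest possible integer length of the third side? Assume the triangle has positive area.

The third side must be less than 193 + 195 = 388.
The largest integer below 388 is 387.

387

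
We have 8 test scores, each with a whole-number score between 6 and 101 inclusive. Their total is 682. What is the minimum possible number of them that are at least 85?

1

Each value short of 85 is at most 84, costing at least 101 − 84 = 17 against the maximum total of 808.
We can afford to lose at most 808 − 682 = 126, so at most ⌊126/17⌋ = 7 fall short, and at least 1 are ≥ 85.
Exactly 1 works: 1 value at 101 and 7 at 84 total 689; lower one of the high values by 7 (still ≥ 85) to hit 682.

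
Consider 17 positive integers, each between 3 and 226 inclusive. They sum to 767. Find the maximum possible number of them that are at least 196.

Suppose k of them are at least 196. Those contribute at least 196 each and the other 17 − k at least 3 each.
So the total is at least 196k + 3(17 − k) = 51 + 193k. This must be ≤ 767, giving k ≤ 3.
k = 3 is achieved by 3 values at 196 and 14 at 3, total 630; add 137 to one value (staying below 196) to reach 767.

3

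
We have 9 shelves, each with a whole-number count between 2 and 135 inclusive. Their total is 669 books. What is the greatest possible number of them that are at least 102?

6

If k of the values are ≥ 102, the total is ≥ 102k + 2(9 − k).
Setting 102k + 2(9 − k) ≤ 669 gives 100k ≤ 651, so k ≤ 6.
k = 6 is achieved by 6 values at 102 and 3 at 2, total 618; add 51 to one value (staying below 102) to reach 669.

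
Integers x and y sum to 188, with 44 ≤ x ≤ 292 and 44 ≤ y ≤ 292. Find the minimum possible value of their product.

6336

xy = x(188 − x) is concave in x, so over [44, 144] it is minimized at an endpoint.
At the endpoint x = 44, y = 188 − 44 = 144, so xy = 44 × 144 = 6336.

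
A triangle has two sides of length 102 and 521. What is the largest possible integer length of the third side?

The third side must be less than 102 + 521 = 623.
The largest integer below 623 is 622.

622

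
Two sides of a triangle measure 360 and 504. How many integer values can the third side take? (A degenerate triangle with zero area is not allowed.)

The triangle inequality gives |360 − 504| < c < 360 + 504, i.e. 144 < c < 864.
So c can be any integer from 145 to 863: 719 values.

719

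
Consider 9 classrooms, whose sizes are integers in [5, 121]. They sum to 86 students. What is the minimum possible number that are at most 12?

4

Let j be the number exceeding 12. Then the total is ≥ 13·j + 5·(9 − j) = 45 + 8j.
So 8j ≤ 41 and j ≤ 5; hence at least 9 − 5 = 4 are ≤ 12.
Exactly 4 works: 4 values at 5 and 5 at 13 total 85; raise one of the low values by 1 (still ≤ 12) to hit 86.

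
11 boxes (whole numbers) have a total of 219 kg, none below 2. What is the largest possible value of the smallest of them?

19

The average is 219/11 < 20, so some value is ≤ 19.
Taking 1 copy of 19 and 10 copies of 20 gives exactly 219, so 19 is attained.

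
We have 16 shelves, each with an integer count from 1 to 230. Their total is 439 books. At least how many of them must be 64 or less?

10

Let j be the number exceeding 64. Then the total is ≥ 65·j + 1·(16 − j) = 16 + 64j.
So 64j ≤ 423 and j ≤ 6; hence at least 16 − 6 = 10 are ≤ 64.
Exactly 10 works: 10 values at 1 and 6 at 65 total 400; raise one of the low values by 39 (still ≤ 64) to hit 439.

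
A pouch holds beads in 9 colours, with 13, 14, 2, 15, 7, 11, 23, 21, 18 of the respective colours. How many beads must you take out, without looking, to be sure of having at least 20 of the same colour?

119

In the worst case you take as many as possible of each colour without reaching 20: 13 + 14 + 2 + 15 + 7 + 11 + 19 + 19 + 18 = 118.
The next one must give 20 of some colour, so 118 + 1 = 119.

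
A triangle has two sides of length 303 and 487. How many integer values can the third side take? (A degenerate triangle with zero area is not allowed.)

605

The triangle inequality gives |303 − 487| < c < 303 + 487, i.e. 184 < c < 790.
So c can be any integer from 185 to 789: 605 values.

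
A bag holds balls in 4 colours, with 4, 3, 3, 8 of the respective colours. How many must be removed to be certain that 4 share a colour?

13

In the worst case you take as many as possible of each colour without reaching 4: 3 + 3 + 3 + 3 = 12.
The next one must give 4 of some colour, so 12 + 1 = 13.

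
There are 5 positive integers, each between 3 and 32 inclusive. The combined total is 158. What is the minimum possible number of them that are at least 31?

4

Suppose at most 5 − j of them reach 31; then j values are ≤ 30 and the rest ≤ 32.
The total is then ≤ 30·j + 32·(5 − j) = 160 − 2j. For this to be ≥ 158 we need j ≤ 1, so at least 5 − 1 = 4 must reach 31.
Exactly 4 works: 4 values at 32 and 1 at 30 total 158.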